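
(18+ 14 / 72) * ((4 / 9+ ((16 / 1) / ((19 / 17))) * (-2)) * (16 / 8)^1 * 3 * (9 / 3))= -1578550 / 171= -9231.29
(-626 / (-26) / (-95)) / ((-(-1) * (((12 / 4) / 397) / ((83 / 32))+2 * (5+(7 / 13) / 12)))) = -0.03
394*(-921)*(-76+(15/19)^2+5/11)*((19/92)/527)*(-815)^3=-5767588616937.25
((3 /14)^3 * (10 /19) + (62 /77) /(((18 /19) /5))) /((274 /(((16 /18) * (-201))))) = -735696515 /265170213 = -2.77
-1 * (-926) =926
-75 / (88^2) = -75 / 7744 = -0.01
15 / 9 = 5 / 3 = 1.67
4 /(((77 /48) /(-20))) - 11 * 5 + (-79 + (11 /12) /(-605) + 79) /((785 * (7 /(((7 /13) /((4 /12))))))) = -1648107507 /15715700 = -104.87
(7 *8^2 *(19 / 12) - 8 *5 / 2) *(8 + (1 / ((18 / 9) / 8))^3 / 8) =33088 / 3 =11029.33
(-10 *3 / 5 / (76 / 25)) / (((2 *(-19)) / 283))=21225 / 1444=14.70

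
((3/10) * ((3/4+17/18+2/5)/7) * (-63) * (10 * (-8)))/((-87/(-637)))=16562/5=3312.40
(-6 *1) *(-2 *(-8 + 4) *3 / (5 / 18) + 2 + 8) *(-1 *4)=2313.60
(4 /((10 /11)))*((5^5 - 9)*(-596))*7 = -285998944 /5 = -57199788.80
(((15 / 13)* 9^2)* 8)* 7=68040 / 13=5233.85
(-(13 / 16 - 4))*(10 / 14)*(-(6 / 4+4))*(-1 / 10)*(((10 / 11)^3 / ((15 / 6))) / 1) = 1275 / 3388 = 0.38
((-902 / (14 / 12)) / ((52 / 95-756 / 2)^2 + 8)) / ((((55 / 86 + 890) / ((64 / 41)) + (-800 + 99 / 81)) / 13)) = 238284259200 / 770867436838289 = 0.00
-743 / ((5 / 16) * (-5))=475.52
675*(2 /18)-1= 74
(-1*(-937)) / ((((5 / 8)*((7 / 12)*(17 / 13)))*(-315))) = -389792 / 62475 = -6.24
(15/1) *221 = 3315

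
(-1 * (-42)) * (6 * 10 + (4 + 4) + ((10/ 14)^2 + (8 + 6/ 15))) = 113058/ 35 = 3230.23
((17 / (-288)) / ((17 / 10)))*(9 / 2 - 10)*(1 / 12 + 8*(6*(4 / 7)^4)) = 8242135 / 8297856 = 0.99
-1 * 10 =-10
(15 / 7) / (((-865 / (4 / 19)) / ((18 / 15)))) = -72 / 115045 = -0.00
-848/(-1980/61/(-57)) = -245708/165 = -1489.14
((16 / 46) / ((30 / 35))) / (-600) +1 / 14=2563 / 36225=0.07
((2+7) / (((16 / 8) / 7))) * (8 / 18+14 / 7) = 77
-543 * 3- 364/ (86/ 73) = -83333/ 43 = -1937.98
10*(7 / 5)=14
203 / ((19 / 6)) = 1218 / 19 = 64.11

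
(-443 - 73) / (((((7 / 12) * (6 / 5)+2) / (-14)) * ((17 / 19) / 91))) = 41634320 / 153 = 272119.74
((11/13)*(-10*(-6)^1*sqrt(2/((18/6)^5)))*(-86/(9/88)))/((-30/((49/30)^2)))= 99939224*sqrt(6)/710775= 344.41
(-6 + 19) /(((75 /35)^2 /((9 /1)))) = 637 /25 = 25.48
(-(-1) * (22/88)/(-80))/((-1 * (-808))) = -1/258560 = -0.00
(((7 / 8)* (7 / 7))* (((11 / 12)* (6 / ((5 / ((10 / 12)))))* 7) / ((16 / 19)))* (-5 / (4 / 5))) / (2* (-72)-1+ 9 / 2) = 256025 / 863232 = 0.30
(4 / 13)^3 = 64 / 2197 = 0.03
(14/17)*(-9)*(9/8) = -567/68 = -8.34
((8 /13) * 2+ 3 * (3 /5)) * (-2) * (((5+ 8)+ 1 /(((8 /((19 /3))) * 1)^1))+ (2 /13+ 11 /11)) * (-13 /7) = 918611 /5460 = 168.24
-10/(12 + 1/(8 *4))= -64/77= -0.83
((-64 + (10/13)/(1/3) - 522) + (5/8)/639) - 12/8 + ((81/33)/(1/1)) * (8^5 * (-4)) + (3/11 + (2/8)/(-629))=-148199726347663/459809064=-322307.10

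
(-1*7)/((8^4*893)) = -7/3657728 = -0.00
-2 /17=-0.12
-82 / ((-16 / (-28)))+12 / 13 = -3707 / 26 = -142.58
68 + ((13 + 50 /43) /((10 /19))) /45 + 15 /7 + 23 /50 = 1607359 /22575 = 71.20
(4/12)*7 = 7/3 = 2.33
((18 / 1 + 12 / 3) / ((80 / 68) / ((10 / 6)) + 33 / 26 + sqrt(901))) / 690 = -1414842 / 20154996025 + 2149004 * sqrt(901) / 60464988075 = 0.00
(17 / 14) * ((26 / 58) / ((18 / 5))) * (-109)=-120445 / 7308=-16.48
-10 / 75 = -2 / 15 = -0.13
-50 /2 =-25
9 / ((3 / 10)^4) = 10000 / 9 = 1111.11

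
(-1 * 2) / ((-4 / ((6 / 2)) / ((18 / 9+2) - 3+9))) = 15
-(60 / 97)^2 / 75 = -48 / 9409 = -0.01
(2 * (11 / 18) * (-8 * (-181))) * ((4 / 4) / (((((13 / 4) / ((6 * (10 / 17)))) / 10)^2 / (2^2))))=40775680000 / 48841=834865.79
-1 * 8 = -8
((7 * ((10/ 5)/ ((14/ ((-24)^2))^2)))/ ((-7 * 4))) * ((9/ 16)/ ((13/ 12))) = -279936/ 637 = -439.46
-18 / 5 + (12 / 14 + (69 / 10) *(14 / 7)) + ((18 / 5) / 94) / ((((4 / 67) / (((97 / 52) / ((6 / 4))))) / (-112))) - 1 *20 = -98.29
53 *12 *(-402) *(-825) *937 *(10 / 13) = 1976408478000 / 13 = 152031421384.62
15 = 15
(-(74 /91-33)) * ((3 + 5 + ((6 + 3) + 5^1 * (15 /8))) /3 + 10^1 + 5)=1672459 /2184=765.78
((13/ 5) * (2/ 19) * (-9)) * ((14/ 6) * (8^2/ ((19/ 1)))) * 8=-279552/ 1805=-154.88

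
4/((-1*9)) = -4/9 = -0.44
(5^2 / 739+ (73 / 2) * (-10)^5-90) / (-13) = 2697416485 / 9607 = 280776.15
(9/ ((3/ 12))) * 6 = 216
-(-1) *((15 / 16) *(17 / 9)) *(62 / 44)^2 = 81685 / 23232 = 3.52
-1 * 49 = -49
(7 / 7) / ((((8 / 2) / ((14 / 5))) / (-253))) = -1771 / 10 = -177.10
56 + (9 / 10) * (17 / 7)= 4073 / 70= 58.19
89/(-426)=-89/426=-0.21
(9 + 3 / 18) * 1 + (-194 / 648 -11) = -691 / 324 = -2.13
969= 969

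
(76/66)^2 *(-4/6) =-2888/3267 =-0.88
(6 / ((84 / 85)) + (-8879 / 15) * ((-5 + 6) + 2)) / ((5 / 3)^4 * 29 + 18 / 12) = -10034361 / 1277255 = -7.86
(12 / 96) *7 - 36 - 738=-6185 / 8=-773.12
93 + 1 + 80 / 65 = 1238 / 13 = 95.23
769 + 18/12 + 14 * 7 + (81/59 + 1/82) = 2104252/2419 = 869.89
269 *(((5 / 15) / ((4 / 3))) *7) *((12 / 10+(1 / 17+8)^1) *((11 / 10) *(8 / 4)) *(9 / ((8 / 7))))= 1026971253 / 13600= 75512.59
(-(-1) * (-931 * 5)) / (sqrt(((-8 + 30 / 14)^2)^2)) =-228095 / 1681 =-135.69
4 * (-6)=-24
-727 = -727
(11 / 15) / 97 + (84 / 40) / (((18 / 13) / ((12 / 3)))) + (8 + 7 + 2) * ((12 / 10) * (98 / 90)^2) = 9907048 / 327375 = 30.26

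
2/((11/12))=24/11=2.18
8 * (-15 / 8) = -15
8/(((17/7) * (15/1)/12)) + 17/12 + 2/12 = 4303/1020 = 4.22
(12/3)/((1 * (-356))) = -1/89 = -0.01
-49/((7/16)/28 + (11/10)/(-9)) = 141120/307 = 459.67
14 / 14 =1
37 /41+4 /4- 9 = -7.10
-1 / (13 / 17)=-17 / 13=-1.31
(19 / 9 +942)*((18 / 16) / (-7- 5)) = -8497 / 96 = -88.51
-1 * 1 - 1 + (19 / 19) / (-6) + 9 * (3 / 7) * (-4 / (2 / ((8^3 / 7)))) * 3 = -498301 / 294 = -1694.90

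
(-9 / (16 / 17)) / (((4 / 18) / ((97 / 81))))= -1649 / 32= -51.53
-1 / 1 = -1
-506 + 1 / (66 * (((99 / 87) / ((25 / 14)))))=-15428227 / 30492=-505.98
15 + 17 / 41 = 632 / 41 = 15.41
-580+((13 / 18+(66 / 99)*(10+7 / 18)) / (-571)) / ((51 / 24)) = -152013272 / 262089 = -580.01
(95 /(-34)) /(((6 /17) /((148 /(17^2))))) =-3515 /867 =-4.05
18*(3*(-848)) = -45792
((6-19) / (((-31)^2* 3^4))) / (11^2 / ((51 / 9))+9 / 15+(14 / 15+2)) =-1105 / 164659662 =-0.00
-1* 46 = -46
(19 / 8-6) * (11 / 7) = -319 / 56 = -5.70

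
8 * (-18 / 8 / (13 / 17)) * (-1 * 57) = 17442 / 13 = 1341.69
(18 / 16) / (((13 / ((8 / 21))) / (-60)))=-180 / 91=-1.98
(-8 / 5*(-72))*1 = 576 / 5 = 115.20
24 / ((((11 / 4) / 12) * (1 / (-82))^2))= 7746048 / 11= 704186.18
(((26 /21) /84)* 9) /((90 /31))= 403 /8820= 0.05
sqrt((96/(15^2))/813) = 4*sqrt(542)/4065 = 0.02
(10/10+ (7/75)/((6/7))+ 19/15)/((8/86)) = 45967/1800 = 25.54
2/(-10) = -1/5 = -0.20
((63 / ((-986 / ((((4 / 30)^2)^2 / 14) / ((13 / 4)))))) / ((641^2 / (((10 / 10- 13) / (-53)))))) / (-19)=64 / 4972068156193125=0.00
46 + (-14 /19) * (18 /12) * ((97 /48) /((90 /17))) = 1247017 /27360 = 45.58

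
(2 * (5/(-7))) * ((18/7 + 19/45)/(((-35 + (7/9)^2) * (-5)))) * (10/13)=-16974/887341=-0.02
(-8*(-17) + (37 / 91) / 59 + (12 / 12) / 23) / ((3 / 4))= 67201808 / 370461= 181.40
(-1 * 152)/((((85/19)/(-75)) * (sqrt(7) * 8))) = 5415 * sqrt(7)/119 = 120.39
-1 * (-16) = 16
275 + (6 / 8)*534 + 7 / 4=2709 / 4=677.25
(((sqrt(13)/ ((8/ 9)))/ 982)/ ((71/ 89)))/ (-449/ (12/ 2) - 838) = -2403 * sqrt(13)/ 1527469576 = -0.00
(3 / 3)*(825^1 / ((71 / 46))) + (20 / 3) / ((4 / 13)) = 118465 / 213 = 556.17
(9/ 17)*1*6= 54/ 17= 3.18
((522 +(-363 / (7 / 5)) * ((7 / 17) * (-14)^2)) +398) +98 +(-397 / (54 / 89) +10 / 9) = -20561.09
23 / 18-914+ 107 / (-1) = -18355 / 18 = -1019.72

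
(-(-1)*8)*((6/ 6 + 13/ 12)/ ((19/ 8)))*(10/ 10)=400/ 57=7.02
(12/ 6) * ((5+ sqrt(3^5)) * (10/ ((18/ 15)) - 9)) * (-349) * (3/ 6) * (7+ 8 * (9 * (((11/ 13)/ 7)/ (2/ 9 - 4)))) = 25354850/ 4641+ 15212910 * sqrt(3)/ 1547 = 22495.90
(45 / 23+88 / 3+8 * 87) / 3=50183 / 207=242.43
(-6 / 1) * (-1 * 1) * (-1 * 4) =-24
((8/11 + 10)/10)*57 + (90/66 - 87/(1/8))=-34842/55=-633.49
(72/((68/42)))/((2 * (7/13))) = 702/17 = 41.29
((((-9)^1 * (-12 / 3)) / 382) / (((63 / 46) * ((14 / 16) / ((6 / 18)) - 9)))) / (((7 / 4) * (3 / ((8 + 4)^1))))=-11776 / 477309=-0.02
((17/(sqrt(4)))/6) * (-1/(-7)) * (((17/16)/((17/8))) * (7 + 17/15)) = 1037/1260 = 0.82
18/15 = 6/5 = 1.20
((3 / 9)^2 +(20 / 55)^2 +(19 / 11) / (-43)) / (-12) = -4757 / 280962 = -0.02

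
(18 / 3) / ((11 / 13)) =78 / 11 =7.09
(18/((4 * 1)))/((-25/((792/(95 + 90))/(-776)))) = 891/897250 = 0.00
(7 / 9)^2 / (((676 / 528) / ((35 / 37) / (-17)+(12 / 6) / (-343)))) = -194524 / 6696963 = -0.03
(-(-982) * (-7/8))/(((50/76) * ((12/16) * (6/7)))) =-457121/225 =-2031.65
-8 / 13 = -0.62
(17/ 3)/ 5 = 17/ 15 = 1.13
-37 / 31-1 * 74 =-2331 / 31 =-75.19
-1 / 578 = -0.00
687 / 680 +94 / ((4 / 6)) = 96567 / 680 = 142.01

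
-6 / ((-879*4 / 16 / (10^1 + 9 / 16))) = 169 / 586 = 0.29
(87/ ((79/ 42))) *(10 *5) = 182700/ 79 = 2312.66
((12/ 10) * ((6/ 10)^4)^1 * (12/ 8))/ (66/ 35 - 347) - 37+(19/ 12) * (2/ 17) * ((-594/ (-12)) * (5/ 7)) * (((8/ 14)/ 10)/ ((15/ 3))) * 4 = -230790154424/ 6288629375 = -36.70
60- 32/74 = 2204/37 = 59.57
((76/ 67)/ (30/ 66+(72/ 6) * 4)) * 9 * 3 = 22572/ 35711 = 0.63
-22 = -22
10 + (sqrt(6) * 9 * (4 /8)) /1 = 10 + 9 * sqrt(6) /2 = 21.02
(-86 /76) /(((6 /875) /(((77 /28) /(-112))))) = 4.05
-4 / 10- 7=-37 / 5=-7.40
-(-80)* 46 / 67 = 3680 / 67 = 54.93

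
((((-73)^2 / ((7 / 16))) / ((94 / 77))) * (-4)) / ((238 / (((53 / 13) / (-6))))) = 24854456 / 218127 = 113.94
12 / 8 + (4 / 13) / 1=47 / 26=1.81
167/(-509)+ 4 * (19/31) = 33507/15779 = 2.12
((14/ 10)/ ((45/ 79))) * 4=2212/ 225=9.83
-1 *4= -4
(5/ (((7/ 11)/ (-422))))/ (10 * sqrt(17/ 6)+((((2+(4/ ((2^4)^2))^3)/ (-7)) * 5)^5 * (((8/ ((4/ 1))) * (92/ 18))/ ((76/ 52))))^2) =-65733997837765298267676908799902401091262237848406485131974609825109532014094986843342790644679234638923672093568731055128576000000000/ 34329694381672267413680740607991881661529752470374799724189139360100236266902710169116741346193623734448124418494450108661839881033531+63261687707108062222958018966016308663462730773716767683872933043878029064523751761559811337203086072540063251472979437674190340096 * sqrt(102)/ 34329694381672267413680740607991881661529752470374799724189139360100236266902710169116741346193623734448124418494450108661839881033531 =-1.90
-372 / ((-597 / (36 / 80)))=0.28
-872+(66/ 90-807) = -25174/ 15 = -1678.27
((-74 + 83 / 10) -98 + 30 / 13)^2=440202361 / 16900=26047.48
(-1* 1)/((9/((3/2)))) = -1/6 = -0.17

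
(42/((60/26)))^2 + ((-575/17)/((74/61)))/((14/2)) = 72045611/220150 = 327.26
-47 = -47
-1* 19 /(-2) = 19 /2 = 9.50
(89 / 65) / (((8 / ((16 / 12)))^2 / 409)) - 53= -87619 / 2340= -37.44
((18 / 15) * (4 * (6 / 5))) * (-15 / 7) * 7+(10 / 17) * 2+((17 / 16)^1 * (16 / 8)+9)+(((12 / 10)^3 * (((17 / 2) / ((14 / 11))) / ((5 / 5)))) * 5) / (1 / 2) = 983111 / 23800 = 41.31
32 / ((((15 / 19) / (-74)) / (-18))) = 269952 / 5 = 53990.40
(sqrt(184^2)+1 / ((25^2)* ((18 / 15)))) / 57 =138001 / 42750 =3.23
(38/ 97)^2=1444/ 9409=0.15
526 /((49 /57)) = 29982 /49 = 611.88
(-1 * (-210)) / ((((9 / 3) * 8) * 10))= 7 / 8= 0.88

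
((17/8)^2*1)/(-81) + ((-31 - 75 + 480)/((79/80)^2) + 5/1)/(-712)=-19458409/32353344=-0.60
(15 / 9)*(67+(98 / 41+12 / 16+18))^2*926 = 483712362875 / 40344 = 11989697.67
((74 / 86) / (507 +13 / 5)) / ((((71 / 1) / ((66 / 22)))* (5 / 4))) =111 / 1944761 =0.00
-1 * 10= -10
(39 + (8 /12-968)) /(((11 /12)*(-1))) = 1012.73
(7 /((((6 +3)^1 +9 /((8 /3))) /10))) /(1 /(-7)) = -3920 /99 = -39.60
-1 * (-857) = 857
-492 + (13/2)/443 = -435899/886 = -491.99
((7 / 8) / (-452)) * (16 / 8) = -7 / 1808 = -0.00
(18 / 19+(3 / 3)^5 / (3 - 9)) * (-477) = -14151 / 38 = -372.39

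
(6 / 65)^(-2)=4225 / 36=117.36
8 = 8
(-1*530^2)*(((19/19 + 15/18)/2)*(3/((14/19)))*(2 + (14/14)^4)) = -44031075/14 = -3145076.79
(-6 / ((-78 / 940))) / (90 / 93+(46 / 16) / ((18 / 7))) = 4196160 / 121043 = 34.67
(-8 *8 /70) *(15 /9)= -32 /21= -1.52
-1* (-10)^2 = -100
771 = 771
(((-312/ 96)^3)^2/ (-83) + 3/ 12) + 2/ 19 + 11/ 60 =-1323455477/ 96890880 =-13.66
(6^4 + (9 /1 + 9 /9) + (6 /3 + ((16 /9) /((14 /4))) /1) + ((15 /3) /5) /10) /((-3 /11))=-9068653 /1890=-4798.23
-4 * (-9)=36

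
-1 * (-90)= 90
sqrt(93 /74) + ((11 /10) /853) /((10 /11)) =121 /85300 + sqrt(6882) /74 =1.12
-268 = -268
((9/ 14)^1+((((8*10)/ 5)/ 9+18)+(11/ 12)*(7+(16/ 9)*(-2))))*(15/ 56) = 89125/ 14112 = 6.32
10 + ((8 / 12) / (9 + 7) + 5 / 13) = 10.43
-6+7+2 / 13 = 15 / 13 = 1.15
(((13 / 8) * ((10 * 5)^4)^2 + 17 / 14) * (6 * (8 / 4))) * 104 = 554531250000010608 / 7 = 79218750000001515.43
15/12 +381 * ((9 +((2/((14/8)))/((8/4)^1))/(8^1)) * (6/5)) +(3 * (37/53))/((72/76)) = 92399431/22260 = 4150.92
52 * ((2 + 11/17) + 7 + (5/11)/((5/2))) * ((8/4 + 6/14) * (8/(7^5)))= 764608/1294139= 0.59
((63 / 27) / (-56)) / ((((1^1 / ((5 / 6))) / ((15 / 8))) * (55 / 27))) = -45 / 1408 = -0.03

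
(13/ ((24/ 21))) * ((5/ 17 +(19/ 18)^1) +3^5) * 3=8338.43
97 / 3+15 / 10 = 203 / 6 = 33.83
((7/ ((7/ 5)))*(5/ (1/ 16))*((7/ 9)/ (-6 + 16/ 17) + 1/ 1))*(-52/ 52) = -131000/ 387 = -338.50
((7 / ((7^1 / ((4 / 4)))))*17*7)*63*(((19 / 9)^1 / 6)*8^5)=86436522.67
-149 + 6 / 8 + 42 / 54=-5309 / 36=-147.47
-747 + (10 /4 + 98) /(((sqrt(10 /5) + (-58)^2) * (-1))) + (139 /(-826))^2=-411969878409359 /551498018596 + 201 * sqrt(2) /22632988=-747.00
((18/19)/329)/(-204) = -3/212534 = -0.00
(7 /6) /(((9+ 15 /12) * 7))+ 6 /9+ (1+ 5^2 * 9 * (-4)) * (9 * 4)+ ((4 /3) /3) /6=-35826110 /1107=-32363.24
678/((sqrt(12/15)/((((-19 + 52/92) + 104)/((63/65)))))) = 4818320 * sqrt(5)/161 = 66919.82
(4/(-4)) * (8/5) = -8/5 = -1.60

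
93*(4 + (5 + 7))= 1488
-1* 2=-2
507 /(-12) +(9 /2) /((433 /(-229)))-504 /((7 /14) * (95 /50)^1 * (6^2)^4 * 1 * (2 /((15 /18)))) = -25696118551 /575758368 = -44.63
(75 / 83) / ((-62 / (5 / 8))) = -375 / 41168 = -0.01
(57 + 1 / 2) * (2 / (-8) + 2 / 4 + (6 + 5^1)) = 5175 / 8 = 646.88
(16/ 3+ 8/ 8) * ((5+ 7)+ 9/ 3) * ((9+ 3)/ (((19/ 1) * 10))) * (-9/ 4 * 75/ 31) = -2025/ 62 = -32.66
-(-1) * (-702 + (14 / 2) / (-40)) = -28087 / 40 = -702.18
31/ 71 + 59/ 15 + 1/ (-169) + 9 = 2405326/ 179985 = 13.36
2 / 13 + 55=717 / 13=55.15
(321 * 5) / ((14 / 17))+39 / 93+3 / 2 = 423334 / 217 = 1950.85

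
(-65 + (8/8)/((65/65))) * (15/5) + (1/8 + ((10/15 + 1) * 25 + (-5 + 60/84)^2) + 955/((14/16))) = 1128475/1176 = 959.59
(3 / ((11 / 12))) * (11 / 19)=36 / 19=1.89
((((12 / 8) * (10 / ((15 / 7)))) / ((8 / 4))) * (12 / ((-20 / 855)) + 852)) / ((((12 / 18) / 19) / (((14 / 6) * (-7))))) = -2209263 / 4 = -552315.75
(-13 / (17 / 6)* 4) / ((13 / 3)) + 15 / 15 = -55 / 17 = -3.24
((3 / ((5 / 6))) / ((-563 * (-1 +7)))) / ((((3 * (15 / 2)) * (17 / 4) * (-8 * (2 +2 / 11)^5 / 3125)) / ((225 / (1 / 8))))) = 503284375 / 3175428096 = 0.16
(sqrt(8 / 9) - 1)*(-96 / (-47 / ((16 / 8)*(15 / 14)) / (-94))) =2880 / 7 - 1920*sqrt(2) / 7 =23.53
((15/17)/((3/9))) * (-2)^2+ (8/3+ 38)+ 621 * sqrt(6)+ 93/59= 158969/3009+ 621 * sqrt(6)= 1573.96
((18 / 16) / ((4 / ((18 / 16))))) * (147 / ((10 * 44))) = 11907 / 112640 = 0.11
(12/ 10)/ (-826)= -3/ 2065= -0.00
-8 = -8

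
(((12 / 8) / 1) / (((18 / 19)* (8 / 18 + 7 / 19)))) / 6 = 361 / 1112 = 0.32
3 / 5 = 0.60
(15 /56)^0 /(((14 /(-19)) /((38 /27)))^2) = 130321 /35721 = 3.65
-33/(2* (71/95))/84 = -1045/3976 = -0.26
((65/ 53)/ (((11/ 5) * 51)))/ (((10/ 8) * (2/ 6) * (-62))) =-130/ 307241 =-0.00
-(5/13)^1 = -0.38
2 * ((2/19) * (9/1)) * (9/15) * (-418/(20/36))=-21384/25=-855.36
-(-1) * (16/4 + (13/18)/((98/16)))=1816/441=4.12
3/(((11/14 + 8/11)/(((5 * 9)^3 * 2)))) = 84199500/233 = 361371.24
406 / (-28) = -29 / 2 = -14.50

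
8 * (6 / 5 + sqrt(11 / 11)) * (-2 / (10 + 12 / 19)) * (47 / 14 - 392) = 1286.75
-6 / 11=-0.55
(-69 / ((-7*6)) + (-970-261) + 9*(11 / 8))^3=-1802405970.11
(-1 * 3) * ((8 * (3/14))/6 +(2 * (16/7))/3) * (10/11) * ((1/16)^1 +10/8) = -285/44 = -6.48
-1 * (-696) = 696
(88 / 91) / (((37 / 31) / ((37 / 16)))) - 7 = -933 / 182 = -5.13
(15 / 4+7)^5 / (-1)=-147008443 / 1024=-143562.93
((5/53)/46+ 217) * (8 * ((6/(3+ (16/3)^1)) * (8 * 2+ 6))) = 838016784/30475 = 27498.50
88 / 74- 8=-6.81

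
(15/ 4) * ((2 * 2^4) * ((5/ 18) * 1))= 100/ 3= 33.33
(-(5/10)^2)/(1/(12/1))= -3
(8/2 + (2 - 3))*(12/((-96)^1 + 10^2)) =9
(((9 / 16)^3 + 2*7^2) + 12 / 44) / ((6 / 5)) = 22178975 / 270336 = 82.04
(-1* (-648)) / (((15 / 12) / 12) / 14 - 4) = -435456 / 2683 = -162.30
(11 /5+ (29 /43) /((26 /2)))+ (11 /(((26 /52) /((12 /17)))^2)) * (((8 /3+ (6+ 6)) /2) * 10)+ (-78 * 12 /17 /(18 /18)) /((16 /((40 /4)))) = 1272691491 /807755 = 1575.59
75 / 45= 5 / 3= 1.67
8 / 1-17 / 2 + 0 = -1 / 2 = -0.50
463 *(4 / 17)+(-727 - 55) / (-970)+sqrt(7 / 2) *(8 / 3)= 4 *sqrt(14) / 3+904867 / 8245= 114.74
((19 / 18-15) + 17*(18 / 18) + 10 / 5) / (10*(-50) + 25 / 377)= -4901 / 484650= -0.01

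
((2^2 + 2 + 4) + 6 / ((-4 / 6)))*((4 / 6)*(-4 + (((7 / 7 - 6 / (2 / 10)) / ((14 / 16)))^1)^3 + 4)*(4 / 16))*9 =-18730752 / 343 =-54608.61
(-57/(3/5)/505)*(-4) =76/101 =0.75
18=18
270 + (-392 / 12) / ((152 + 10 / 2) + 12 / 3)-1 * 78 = 13234 / 69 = 191.80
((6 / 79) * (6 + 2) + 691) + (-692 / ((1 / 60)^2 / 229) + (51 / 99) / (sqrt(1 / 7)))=-45068244563 / 79 + 17 * sqrt(7) / 33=-570484107.03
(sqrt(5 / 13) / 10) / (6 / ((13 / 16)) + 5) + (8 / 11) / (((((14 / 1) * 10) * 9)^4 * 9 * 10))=1 / 311908627800000 + sqrt(65) / 1610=0.01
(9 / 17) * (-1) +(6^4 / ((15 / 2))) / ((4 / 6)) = 21987 / 85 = 258.67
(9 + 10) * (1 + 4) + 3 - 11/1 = 87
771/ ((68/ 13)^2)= 28.18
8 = 8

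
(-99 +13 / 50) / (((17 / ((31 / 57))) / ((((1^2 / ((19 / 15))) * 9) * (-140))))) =19283922 / 6137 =3142.24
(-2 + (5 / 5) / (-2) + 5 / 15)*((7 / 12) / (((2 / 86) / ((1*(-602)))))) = 1177813 / 36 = 32717.03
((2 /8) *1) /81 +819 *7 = 1857493 /324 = 5733.00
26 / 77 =0.34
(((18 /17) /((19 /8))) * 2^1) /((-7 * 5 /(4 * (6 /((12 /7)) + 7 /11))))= -7488 /17765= -0.42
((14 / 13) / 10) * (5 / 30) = 0.02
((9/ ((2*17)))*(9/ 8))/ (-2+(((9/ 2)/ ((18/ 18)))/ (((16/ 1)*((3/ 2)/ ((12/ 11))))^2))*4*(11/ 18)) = -297/ 1972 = -0.15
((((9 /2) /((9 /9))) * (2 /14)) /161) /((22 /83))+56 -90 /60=2703293 /49588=54.52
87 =87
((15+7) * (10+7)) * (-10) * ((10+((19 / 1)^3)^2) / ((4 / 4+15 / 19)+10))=-835770253615 / 56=-14924468814.55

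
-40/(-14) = 20/7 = 2.86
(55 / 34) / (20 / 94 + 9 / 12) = 1.68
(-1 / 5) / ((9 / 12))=-4 / 15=-0.27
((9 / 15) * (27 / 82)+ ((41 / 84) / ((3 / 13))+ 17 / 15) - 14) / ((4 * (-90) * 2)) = 545221 / 37195200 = 0.01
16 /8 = 2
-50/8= -25/4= -6.25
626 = 626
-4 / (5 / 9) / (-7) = 1.03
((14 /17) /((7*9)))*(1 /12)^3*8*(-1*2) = -0.00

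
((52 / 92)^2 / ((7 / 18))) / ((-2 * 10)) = -1521 / 37030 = -0.04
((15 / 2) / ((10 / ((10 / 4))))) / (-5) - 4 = -35 / 8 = -4.38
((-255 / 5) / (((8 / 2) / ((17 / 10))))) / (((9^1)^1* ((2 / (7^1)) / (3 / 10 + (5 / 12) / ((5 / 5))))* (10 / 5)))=-86989 / 28800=-3.02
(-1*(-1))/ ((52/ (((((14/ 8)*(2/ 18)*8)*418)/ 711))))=1463/ 83187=0.02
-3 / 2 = -1.50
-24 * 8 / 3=-64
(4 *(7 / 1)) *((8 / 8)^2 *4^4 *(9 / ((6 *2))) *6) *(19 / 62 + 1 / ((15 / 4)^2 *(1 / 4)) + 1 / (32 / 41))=46800656 / 775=60387.94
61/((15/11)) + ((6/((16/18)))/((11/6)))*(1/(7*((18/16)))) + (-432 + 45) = -394778/1155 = -341.80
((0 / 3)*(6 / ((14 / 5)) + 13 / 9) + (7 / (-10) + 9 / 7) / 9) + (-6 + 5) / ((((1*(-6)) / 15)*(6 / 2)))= 283 / 315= 0.90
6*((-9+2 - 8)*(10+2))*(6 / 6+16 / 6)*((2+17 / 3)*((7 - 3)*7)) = -850080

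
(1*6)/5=6/5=1.20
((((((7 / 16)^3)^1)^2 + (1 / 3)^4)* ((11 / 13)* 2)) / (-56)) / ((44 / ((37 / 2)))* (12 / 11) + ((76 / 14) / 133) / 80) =-374740152325 / 1662382535344128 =-0.00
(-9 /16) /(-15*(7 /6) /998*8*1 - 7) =4491 /57008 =0.08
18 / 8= 9 / 4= 2.25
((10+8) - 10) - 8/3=16/3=5.33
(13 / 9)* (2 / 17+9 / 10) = 2249 / 1530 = 1.47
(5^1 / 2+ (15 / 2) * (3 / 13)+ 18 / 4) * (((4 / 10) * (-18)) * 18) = -73548 / 65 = -1131.51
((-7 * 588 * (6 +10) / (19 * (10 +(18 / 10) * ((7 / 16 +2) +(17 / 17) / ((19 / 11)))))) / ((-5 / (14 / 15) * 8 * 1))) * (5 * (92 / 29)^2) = 5202448384 / 19723973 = 263.76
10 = 10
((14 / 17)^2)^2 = 38416 / 83521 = 0.46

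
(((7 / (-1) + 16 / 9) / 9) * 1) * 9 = -47 / 9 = -5.22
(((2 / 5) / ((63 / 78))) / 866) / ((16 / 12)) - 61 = -1848897 / 30310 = -61.00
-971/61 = -15.92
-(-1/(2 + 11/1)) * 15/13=15/169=0.09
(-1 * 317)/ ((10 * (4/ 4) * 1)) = -317/ 10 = -31.70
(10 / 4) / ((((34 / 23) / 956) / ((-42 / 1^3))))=-1154370 / 17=-67904.12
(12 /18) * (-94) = -188 /3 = -62.67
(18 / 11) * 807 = 14526 / 11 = 1320.55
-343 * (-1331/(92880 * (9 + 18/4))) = 456533/1253880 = 0.36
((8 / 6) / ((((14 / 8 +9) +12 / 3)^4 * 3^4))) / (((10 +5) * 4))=256 / 44167780845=0.00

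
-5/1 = -5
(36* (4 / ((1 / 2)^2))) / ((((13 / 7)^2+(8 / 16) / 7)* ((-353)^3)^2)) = 18816 / 222508226743830835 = 0.00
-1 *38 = -38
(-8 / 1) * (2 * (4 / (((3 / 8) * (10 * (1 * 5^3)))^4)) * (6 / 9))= -32768 / 37078857421875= -0.00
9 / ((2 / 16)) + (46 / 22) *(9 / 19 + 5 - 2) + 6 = 1620 / 19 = 85.26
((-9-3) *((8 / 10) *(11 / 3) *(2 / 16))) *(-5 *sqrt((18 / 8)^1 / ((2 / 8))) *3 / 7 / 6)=33 / 7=4.71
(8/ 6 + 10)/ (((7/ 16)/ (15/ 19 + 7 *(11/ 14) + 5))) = 38896/ 133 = 292.45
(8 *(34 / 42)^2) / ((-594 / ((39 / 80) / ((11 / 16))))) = -15028 / 2401245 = -0.01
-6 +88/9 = 3.78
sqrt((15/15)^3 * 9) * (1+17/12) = 29/4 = 7.25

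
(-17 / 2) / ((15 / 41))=-697 / 30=-23.23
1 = 1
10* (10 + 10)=200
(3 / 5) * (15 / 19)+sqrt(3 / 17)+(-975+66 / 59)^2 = sqrt(51) / 17+62729228268 / 66139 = 948445.79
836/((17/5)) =4180/17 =245.88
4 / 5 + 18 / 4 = 53 / 10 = 5.30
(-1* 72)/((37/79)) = -5688/37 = -153.73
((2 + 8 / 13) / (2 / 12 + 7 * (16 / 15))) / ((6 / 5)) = 0.29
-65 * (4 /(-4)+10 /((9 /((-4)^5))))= 666185 /9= 74020.56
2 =2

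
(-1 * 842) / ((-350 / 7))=421 / 25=16.84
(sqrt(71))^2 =71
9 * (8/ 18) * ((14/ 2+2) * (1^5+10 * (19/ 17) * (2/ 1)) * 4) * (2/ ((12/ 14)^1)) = 133392/ 17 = 7846.59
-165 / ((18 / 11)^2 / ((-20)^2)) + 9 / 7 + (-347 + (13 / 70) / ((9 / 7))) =-47238127 / 1890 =-24993.72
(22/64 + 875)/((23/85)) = 2380935/736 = 3234.97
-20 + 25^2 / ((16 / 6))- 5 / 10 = 1711 / 8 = 213.88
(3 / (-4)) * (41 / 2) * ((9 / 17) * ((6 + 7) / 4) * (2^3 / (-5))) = 14391 / 340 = 42.33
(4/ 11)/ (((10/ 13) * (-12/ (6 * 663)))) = -8619/ 55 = -156.71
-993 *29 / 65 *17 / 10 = -489549 / 650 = -753.15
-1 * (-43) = 43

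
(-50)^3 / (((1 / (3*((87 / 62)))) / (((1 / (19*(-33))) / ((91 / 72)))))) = 391500000 / 589589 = 664.02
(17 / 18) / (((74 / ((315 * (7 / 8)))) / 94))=330.67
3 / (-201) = -1 / 67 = -0.01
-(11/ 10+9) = -101/ 10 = -10.10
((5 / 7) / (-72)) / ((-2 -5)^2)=-5 / 24696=-0.00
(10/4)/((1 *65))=1/26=0.04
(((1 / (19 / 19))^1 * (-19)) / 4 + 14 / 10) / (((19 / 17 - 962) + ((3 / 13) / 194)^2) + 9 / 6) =1811147819 / 518681568225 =0.00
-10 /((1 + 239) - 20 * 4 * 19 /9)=-9 /64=-0.14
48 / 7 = 6.86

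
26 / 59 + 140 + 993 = 66873 / 59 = 1133.44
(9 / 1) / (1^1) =9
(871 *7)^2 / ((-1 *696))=-37173409 / 696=-53410.07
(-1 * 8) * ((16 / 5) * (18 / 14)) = -1152 / 35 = -32.91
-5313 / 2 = -2656.50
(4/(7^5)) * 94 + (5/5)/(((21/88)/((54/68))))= 3.35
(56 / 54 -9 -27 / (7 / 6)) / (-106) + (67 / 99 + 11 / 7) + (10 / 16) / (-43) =95788501 / 37904328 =2.53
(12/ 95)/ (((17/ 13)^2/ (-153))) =-18252/ 1615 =-11.30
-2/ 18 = -1/ 9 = -0.11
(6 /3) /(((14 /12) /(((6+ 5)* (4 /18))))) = 88 /21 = 4.19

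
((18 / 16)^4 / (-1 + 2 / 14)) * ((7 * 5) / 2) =-535815 / 16384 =-32.70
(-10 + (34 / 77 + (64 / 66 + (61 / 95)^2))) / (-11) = 17046049 / 22932525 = 0.74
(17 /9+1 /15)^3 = 681472 /91125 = 7.48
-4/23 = -0.17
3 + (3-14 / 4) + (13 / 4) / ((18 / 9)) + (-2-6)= -31 / 8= -3.88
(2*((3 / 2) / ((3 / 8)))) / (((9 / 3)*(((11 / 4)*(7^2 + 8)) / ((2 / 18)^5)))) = 32 / 111071169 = 0.00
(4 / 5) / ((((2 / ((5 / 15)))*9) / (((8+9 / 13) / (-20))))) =-0.01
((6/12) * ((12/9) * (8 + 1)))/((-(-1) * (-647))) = -6/647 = -0.01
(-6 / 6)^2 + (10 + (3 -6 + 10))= 18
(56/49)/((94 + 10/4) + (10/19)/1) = 304/25809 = 0.01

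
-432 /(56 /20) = -1080 /7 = -154.29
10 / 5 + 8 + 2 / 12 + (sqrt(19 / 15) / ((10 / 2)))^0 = 67 / 6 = 11.17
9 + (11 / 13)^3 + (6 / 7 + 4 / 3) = 544246 / 46137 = 11.80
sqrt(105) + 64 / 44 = 16 / 11 + sqrt(105) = 11.70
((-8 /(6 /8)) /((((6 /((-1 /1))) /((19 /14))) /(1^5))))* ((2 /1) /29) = 304 /1827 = 0.17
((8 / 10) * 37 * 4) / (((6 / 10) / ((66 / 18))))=6512 / 9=723.56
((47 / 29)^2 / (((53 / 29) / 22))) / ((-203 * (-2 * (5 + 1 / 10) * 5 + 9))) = 24299 / 6552231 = 0.00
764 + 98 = 862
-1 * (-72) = 72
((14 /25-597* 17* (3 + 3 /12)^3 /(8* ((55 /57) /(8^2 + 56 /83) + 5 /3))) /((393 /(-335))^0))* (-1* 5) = 15505243993 /119744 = 129486.60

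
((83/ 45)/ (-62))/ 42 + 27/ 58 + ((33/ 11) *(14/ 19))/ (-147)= 29040017/ 64566180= 0.45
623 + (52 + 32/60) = 10133/15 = 675.53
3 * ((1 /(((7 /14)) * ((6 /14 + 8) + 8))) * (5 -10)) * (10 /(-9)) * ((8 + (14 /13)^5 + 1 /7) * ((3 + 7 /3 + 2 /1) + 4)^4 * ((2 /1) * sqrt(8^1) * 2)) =5330049687933440 * sqrt(2) /2075156577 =3632414.36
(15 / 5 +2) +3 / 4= 23 / 4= 5.75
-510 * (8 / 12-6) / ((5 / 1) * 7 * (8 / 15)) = 1020 / 7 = 145.71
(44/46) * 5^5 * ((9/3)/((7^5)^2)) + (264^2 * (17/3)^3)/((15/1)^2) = 247183993743818494/4385428240725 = 56364.85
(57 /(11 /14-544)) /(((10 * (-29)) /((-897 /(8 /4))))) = -3059 /18850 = -0.16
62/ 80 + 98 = 3951/ 40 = 98.78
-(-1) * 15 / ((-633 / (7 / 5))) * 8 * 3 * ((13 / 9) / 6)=-364 / 1899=-0.19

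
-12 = -12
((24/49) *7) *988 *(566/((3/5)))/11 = 22368320/77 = 290497.66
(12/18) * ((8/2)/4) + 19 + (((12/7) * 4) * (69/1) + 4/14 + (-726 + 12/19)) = -92677/399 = -232.27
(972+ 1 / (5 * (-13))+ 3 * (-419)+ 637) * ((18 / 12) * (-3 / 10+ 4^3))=3363213 / 100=33632.13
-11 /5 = -2.20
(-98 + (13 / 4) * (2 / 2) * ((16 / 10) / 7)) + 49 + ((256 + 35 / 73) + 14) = 567778 / 2555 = 222.22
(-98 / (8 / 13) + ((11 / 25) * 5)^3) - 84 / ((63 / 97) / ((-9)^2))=-5312301 / 500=-10624.60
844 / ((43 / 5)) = 4220 / 43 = 98.14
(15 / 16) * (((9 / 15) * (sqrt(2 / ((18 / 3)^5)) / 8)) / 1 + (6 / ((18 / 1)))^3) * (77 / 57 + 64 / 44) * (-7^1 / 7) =-8795 / 90288 - 1759 * sqrt(3) / 963072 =-0.10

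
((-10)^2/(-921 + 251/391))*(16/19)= -31280/341867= -0.09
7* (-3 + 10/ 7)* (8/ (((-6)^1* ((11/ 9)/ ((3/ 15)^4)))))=0.02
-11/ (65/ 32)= -352/ 65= -5.42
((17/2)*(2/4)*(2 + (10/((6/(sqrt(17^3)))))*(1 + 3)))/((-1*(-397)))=17/794 + 1445*sqrt(17)/1191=5.02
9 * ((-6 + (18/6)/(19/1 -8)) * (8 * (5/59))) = -22680/649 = -34.95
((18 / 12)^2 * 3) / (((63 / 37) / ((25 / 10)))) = 555 / 56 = 9.91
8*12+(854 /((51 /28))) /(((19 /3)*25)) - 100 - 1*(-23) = 177337 /8075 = 21.96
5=5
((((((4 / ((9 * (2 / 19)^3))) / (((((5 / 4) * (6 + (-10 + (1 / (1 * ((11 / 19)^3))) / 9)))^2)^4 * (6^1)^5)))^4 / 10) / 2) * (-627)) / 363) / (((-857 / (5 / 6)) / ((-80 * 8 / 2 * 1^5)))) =-15835640401524353030033022599737689320467637653370145197961486695865251456244945941635546046174003369154564793651523322831207875514384987249967104 / 16960621472183751120202253985550564793696797349778713085939988110420581626204959848199148990954577310837225790724436254787203319650044663378287786845383234322071075439453125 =-0.00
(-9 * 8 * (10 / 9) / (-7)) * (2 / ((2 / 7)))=80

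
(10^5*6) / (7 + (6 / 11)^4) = 8784600000 / 103783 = 84643.92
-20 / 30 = -2 / 3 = -0.67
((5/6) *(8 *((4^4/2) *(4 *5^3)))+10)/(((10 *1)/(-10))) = -1280030/3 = -426676.67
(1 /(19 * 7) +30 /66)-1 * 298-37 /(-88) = -316133 /1064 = -297.12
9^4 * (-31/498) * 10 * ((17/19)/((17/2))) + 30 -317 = -1130569/1577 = -716.91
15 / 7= 2.14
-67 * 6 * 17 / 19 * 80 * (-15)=8200800 / 19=431621.05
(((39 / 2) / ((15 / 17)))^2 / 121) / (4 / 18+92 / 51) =7472673 / 3751000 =1.99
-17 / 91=-0.19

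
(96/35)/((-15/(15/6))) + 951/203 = 613/145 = 4.23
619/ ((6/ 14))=4333/ 3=1444.33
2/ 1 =2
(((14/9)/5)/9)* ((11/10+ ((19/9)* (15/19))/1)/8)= 581/48600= 0.01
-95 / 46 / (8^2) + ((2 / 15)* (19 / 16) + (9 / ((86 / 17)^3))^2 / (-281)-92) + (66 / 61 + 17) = -353089782242737432967 / 4784934014451661440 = -73.79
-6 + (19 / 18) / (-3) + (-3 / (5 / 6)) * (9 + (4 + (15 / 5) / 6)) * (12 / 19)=-190049 / 5130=-37.05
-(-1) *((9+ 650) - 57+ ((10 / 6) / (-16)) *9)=601.06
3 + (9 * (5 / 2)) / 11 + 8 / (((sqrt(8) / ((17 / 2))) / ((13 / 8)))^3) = 111 / 22 + 10793861 * sqrt(2) / 16384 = 936.74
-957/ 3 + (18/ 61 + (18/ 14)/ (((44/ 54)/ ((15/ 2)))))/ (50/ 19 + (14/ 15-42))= -319.32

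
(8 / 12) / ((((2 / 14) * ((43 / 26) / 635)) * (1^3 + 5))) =115570 / 387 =298.63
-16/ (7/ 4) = -64/ 7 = -9.14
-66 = -66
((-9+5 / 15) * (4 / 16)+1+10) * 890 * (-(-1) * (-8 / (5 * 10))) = -18868 / 15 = -1257.87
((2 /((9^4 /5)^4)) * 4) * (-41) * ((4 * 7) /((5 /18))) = -2296000 /205891132094649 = -0.00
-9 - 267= -276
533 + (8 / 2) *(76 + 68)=1109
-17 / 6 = -2.83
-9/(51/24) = -72/17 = -4.24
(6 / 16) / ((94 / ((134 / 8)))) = 201 / 3008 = 0.07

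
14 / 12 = 7 / 6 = 1.17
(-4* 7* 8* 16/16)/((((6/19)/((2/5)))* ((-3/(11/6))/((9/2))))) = 11704/15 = 780.27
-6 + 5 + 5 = 4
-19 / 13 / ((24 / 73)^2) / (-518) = 101251 / 3878784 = 0.03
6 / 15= 2 / 5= 0.40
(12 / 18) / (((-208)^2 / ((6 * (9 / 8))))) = 9 / 86528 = 0.00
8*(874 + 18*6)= 7856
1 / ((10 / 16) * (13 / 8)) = 64 / 65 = 0.98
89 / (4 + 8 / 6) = 267 / 16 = 16.69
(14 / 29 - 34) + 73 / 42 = -38707 / 1218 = -31.78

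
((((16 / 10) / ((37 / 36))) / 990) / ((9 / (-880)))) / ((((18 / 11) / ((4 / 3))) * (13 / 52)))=-22528 / 44955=-0.50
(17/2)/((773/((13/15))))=221/23190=0.01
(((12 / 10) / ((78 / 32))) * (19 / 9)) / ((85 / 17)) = 608 / 2925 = 0.21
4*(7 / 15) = 28 / 15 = 1.87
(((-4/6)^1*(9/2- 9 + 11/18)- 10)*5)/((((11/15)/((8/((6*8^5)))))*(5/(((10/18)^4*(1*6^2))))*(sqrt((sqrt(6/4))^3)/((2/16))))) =-78125*2^(3/4)*3^(1/4)/1330255872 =-0.00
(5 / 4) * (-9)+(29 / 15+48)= 2321 / 60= 38.68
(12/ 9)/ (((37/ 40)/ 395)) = 63200/ 111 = 569.37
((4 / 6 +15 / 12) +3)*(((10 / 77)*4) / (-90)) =-0.03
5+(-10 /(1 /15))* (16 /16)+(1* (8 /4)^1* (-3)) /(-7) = -1009 /7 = -144.14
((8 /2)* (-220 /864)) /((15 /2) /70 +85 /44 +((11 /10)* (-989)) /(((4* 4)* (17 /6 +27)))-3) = 30322600 /96463683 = 0.31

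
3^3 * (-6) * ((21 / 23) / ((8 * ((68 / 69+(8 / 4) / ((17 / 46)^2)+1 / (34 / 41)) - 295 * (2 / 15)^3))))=-331822575 / 289586314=-1.15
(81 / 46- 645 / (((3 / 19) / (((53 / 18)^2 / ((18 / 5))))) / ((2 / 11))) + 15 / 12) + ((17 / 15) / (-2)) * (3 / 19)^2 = -1188941888867 / 665817570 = -1785.69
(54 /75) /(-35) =-18 /875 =-0.02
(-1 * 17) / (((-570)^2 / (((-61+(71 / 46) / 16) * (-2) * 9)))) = -30481 / 531392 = -0.06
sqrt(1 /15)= sqrt(15) /15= 0.26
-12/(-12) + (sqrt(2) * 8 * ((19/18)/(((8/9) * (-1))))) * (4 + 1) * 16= 1 - 760 * sqrt(2)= -1073.80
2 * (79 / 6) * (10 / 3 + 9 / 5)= 6083 / 45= 135.18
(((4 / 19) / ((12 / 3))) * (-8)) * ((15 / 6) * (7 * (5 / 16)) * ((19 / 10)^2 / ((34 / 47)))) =-6251 / 544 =-11.49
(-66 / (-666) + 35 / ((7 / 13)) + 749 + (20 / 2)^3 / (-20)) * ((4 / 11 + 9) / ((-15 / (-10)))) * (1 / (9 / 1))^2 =17471890 / 296703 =58.89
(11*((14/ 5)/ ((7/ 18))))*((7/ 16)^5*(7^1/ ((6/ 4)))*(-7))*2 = -27176919/ 327680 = -82.94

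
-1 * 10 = -10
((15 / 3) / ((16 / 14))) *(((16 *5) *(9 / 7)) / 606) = 75 / 101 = 0.74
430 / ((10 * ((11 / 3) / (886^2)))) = 101264484 / 11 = 9205862.18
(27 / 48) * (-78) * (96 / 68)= -1053 / 17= -61.94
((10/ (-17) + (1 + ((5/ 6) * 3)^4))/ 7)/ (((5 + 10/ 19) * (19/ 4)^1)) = 3579/ 16660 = 0.21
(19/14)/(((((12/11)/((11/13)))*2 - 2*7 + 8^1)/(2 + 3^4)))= -190817/5796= -32.92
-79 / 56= -1.41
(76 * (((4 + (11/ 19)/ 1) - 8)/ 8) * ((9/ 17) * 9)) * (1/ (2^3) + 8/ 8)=-47385/ 272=-174.21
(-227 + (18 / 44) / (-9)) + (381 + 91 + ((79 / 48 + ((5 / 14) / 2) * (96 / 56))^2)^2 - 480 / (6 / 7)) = -101164329326023477 / 336621580517376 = -300.53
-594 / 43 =-13.81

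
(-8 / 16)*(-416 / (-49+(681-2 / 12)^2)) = 576 / 1283497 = 0.00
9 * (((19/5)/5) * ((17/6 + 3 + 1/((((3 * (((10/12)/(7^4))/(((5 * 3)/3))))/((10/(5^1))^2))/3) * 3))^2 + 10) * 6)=15150794311.86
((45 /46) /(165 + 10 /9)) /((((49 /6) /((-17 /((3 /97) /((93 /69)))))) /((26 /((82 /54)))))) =-223594506 /24443503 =-9.15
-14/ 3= -4.67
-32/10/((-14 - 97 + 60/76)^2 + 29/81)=-0.00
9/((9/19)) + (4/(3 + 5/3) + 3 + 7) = 29.86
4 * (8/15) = 32/15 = 2.13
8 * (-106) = -848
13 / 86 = 0.15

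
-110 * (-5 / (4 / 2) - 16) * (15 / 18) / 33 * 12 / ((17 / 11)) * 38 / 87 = 773300 / 4437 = 174.28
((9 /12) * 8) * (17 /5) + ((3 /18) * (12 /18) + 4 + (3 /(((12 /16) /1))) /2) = 1193 /45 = 26.51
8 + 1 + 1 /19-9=1 /19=0.05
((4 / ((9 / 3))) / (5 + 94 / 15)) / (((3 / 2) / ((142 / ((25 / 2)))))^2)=6.79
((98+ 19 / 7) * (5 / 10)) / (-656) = -705 / 9184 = -0.08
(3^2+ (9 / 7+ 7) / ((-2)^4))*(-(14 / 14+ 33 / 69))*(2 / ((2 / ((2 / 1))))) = -28.14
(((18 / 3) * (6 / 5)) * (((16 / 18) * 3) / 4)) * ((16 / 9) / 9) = 128 / 135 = 0.95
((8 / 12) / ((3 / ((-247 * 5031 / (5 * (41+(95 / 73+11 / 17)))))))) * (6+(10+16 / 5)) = -32898929856 / 1332475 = -24690.09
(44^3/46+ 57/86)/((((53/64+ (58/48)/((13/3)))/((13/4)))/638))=3160670818448/910869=3469951.02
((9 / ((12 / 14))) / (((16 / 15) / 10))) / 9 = 10.94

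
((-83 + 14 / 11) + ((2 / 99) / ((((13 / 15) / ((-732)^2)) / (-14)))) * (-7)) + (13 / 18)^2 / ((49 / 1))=2778683477195 / 2270268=1223945.14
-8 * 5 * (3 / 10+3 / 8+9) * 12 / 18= -258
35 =35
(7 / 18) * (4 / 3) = 14 / 27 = 0.52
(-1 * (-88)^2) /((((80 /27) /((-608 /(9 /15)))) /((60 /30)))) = 5296896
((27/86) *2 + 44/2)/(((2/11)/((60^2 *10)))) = 192654000/43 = 4480325.58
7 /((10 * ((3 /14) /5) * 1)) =49 /3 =16.33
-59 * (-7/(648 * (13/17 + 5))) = 1003/9072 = 0.11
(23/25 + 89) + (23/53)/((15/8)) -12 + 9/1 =87.15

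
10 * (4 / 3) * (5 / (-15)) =-40 / 9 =-4.44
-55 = -55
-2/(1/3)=-6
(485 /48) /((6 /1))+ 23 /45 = 3161 /1440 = 2.20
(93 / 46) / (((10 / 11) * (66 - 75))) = -341 / 1380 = -0.25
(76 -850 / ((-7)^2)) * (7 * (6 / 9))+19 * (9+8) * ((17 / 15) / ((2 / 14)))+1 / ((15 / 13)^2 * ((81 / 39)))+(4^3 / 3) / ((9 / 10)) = 121631974 / 42525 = 2860.25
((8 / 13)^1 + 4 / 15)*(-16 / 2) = -1376 / 195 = -7.06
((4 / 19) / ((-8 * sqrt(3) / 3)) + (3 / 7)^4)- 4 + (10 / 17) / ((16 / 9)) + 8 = 1425205 / 326536- sqrt(3) / 38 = 4.32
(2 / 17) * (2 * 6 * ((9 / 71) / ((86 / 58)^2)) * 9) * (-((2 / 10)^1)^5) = -1634904 / 6974196875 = -0.00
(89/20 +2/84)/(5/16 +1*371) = 7516/623805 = 0.01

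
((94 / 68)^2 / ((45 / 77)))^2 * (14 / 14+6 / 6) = 28931628649 / 1353040200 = 21.38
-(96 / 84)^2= -64 / 49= -1.31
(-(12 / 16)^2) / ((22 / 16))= -9 / 22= -0.41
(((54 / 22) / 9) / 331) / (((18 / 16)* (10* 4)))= 1 / 54615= 0.00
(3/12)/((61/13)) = 13/244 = 0.05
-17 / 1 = -17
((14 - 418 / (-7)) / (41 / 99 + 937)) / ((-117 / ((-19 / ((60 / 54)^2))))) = 2183841 / 211129100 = 0.01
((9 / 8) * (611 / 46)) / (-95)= -5499 / 34960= -0.16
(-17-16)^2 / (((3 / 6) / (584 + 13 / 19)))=24195402 / 19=1273442.21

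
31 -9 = 22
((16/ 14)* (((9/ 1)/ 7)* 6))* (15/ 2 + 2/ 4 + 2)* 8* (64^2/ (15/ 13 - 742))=-1840250880/ 471919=-3899.51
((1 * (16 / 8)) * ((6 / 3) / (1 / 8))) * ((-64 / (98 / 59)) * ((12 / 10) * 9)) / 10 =-1631232 / 1225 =-1331.62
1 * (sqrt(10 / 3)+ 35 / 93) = 35 / 93+ sqrt(30) / 3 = 2.20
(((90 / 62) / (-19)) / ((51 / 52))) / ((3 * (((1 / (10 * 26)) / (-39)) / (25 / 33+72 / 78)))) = 48739600 / 110143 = 442.51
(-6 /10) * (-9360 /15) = 1872 /5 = 374.40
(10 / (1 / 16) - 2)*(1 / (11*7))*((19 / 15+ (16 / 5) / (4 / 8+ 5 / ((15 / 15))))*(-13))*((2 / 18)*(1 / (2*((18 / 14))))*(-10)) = 626470 / 29403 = 21.31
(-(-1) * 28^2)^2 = 614656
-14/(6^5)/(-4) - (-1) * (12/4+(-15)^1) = -186617/15552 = -12.00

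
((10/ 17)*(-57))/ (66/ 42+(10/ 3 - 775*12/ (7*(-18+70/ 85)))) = -436905/ 1071799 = -0.41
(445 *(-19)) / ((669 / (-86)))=727130 / 669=1086.89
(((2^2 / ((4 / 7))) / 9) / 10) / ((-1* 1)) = -7 / 90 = -0.08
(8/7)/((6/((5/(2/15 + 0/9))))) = 50/7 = 7.14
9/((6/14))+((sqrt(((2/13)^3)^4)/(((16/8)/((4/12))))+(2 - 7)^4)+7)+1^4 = 9470199290/14480427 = 654.00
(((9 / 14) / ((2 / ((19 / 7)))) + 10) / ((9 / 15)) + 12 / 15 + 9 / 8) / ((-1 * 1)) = -117869 / 5880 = -20.05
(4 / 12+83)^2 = 62500 / 9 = 6944.44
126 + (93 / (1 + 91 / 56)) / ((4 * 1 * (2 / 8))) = 1130 / 7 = 161.43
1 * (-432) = -432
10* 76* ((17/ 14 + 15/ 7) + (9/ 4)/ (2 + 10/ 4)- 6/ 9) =2424.76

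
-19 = -19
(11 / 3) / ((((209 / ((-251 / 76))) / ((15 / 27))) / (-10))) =6275 / 19494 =0.32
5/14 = 0.36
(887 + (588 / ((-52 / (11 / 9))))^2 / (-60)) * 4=80657099 / 22815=3535.27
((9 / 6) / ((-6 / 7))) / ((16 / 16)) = -7 / 4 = -1.75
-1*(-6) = 6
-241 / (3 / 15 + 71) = -3.38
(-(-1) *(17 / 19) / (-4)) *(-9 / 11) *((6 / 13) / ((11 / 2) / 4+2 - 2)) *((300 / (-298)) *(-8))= 2203200 / 4453163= 0.49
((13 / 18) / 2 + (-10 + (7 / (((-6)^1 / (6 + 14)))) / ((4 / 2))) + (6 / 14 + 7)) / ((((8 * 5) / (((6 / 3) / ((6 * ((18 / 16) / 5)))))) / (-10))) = 17485 / 3402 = 5.14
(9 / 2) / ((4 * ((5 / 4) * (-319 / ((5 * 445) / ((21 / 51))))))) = -68085 / 4466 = -15.25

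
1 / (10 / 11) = 11 / 10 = 1.10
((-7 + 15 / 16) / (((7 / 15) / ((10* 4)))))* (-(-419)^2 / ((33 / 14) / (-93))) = -39593394525 / 11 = -3599399502.27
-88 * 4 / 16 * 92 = -2024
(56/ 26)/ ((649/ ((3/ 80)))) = 21/ 168740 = 0.00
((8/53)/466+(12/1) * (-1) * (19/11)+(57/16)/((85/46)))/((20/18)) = -15628266999/923705200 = -16.92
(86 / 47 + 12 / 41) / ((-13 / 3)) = -12270 / 25051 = -0.49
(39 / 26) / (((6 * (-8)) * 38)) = -1 / 1216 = -0.00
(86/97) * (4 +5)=7.98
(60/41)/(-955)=-12/7831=-0.00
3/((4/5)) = 15/4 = 3.75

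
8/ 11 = 0.73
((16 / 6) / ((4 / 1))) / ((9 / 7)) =0.52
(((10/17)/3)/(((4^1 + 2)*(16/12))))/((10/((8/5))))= 1/255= 0.00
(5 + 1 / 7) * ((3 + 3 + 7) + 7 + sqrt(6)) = 36 * sqrt(6) / 7 + 720 / 7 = 115.45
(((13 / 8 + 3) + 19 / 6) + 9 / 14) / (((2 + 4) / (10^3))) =177125 / 126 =1405.75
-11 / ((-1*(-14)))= -11 / 14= -0.79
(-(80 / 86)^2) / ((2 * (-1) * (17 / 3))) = 2400 / 31433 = 0.08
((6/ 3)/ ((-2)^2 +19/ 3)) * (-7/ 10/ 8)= -0.02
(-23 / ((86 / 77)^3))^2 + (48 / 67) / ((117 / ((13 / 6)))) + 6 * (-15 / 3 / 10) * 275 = -552.46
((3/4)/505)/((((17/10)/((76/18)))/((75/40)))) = 95/13736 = 0.01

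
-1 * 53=-53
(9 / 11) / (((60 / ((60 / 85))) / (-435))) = -783 / 187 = -4.19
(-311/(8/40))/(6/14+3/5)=-54425/36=-1511.81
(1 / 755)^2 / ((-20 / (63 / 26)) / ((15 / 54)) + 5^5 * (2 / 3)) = 21 / 24582898150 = 0.00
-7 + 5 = -2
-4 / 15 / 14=-2 / 105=-0.02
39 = 39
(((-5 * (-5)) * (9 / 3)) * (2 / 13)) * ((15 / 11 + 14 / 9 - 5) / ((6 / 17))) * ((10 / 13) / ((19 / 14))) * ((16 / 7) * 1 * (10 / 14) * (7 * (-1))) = 140080000 / 317889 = 440.66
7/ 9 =0.78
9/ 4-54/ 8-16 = -20.50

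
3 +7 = 10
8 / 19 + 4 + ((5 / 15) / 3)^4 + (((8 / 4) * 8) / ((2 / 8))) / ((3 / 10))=27145063 / 124659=217.75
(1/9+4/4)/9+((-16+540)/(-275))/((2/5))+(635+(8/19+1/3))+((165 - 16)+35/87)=1915937768/2454705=780.52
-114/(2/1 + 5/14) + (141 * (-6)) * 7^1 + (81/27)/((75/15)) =-328337/55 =-5969.76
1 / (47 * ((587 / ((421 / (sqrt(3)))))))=421 * sqrt(3) / 82767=0.01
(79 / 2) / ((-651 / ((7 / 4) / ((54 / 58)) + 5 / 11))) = -219067 / 1546776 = -0.14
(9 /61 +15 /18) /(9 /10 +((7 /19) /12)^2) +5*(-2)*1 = -127293650 /14284553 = -8.91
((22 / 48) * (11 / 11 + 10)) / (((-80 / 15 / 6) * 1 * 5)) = -363 / 320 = -1.13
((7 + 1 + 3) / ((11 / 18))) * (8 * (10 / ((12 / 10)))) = 1200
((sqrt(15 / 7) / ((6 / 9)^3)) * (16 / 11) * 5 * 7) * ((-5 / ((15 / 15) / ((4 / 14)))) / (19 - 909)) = 270 * sqrt(105) / 6853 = 0.40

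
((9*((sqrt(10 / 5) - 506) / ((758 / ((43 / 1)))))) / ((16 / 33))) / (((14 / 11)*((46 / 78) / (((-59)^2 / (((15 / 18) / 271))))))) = -170556961786497 / 212240 + 15505178344227*sqrt(2) / 9763040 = -801358245.86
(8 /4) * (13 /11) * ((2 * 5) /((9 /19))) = 4940 /99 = 49.90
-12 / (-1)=12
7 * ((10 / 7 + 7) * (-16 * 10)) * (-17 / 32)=5015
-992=-992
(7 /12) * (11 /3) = 77 /36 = 2.14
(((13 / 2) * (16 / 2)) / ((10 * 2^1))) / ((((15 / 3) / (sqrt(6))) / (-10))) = -26 * sqrt(6) / 5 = -12.74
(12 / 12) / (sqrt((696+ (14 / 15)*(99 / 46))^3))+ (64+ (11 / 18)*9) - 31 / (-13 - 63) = 115*sqrt(113965) / 715937049+ 5313 / 76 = 69.91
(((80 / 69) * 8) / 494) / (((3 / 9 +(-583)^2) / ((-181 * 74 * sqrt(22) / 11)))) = -1071520 * sqrt(22) / 15930018247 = -0.00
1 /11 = 0.09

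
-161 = -161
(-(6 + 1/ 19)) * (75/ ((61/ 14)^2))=-1690500/ 70699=-23.91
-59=-59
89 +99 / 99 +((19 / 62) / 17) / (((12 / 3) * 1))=90.00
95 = 95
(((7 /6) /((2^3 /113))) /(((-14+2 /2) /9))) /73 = -2373 /15184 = -0.16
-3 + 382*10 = 3817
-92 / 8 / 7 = -23 / 14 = -1.64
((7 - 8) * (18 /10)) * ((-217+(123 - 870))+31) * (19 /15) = 53181 /25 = 2127.24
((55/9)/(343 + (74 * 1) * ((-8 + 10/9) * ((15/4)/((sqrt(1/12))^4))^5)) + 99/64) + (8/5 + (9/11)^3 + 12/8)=466091274744273889057901/89726399749728989184960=5.19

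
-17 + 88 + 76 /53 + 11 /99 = 34604 /477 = 72.55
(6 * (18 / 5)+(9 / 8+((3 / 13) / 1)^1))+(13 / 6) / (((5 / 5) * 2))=37501 / 1560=24.04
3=3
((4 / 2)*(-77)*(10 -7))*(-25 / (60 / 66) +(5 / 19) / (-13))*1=3140445 / 247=12714.35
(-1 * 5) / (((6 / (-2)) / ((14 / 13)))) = 70 / 39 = 1.79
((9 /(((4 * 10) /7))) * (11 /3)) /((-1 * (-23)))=231 /920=0.25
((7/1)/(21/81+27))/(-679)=-27/71392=-0.00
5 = 5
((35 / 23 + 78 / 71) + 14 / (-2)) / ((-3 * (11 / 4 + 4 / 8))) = 9536 / 21229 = 0.45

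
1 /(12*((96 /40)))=5 /144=0.03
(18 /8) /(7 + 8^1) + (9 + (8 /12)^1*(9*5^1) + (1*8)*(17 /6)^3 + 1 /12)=59723 /270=221.20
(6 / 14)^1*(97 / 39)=97 / 91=1.07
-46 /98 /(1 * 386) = -23 /18914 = -0.00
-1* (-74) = 74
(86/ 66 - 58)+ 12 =-44.70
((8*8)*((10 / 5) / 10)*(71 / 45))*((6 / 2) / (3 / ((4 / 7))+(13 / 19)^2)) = 6561536 / 619275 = 10.60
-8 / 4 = -2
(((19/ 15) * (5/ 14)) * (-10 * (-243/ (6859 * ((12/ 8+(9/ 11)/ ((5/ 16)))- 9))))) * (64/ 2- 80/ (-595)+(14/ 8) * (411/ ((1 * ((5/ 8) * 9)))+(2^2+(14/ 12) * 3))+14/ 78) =-838177065/ 147317716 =-5.69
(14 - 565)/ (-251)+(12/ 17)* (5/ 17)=174299/ 72539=2.40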